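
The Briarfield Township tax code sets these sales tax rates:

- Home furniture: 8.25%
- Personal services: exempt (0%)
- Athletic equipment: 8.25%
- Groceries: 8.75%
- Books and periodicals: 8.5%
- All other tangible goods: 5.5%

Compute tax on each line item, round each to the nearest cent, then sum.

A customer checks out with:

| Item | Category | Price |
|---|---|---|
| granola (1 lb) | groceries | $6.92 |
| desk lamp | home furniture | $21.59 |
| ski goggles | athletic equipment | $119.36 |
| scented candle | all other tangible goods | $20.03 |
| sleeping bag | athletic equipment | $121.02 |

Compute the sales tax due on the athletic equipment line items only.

$19.83

Ski goggles $119.36: athletic equipment → 8.25% → $9.85
Sleeping bag $121.02: athletic equipment → 8.25% → $9.98
Tax on athletic equipment = $9.85 + $9.98 = $19.83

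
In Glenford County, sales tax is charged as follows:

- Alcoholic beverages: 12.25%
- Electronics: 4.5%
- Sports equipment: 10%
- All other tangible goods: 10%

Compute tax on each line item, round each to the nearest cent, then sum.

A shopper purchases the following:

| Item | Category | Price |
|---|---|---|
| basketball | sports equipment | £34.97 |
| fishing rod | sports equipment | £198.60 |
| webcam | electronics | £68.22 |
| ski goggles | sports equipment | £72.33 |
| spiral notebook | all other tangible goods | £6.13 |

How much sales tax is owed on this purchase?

£34.27

Basketball £34.97: sports equipment → 10% → £3.50
Fishing rod £198.60: sports equipment → 10% → £19.86
Webcam £68.22: electronics → 4.5% → £3.07
Ski goggles £72.33: sports equipment → 10% → £7.23
Spiral notebook £6.13: all other tangible goods → 10% → £0.61
Total tax = £3.50 + £19.86 + £3.07 + £7.23 + £0.61 = £34.27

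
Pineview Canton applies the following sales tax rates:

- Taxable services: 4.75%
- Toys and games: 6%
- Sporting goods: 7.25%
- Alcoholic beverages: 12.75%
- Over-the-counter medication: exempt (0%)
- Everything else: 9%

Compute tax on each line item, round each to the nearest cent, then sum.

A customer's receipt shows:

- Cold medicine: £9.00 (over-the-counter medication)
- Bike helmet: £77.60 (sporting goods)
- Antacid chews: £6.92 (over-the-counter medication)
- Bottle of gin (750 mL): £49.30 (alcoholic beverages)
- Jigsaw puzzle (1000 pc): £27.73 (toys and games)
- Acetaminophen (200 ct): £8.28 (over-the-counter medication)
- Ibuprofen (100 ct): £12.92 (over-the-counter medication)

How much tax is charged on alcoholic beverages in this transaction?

£6.29

Bottle of gin (750 mL) £49.30: alcoholic beverages → 12.75% → £6.29
Tax on alcoholic beverages = £6.29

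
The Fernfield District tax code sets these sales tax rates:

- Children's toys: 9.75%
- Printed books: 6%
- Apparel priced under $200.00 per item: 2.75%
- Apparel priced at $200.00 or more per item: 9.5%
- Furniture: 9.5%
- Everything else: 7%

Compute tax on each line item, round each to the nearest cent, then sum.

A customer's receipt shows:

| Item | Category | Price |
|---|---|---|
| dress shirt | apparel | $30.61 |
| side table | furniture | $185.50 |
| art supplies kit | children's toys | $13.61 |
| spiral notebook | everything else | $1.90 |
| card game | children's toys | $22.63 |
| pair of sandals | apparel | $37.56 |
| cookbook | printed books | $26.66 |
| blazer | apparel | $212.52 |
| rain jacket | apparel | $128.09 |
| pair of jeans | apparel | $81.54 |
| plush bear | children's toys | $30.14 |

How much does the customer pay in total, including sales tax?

$824.41

Dress shirt $30.61: apparel, under $200.00 → 2.75% → $0.84
Side table $185.50: furniture → 9.5% → $17.62
Art supplies kit $13.61: children's toys → 9.75% → $1.33
Spiral notebook $1.90: everything else → 7% → $0.13
Card game $22.63: children's toys → 9.75% → $2.21
Pair of sandals $37.56: apparel, under $200.00 → 2.75% → $1.03
Cookbook $26.66: printed books → 6% → $1.60
Blazer $212.52: apparel, $200.00 or more → 9.5% → $20.19
Rain jacket $128.09: apparel, under $200.00 → 2.75% → $3.52
Pair of jeans $81.54: apparel, under $200.00 → 2.75% → $2.24
Plush bear $30.14: children's toys → 9.75% → $2.94
Subtotal = $770.76; tax = $53.65; total due = $824.41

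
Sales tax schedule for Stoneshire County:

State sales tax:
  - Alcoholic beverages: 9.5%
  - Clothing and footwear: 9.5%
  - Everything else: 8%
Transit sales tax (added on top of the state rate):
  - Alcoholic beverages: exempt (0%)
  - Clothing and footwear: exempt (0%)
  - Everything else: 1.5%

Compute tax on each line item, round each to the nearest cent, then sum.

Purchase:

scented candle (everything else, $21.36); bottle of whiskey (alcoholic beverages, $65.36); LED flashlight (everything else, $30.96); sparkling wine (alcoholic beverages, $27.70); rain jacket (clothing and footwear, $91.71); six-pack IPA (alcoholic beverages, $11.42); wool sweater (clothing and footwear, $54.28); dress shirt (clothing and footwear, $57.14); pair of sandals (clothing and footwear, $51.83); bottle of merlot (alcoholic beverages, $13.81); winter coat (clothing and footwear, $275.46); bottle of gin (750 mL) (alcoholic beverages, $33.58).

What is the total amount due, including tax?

Scented candle $21.36: everything else → 8% + 1.5% transit = 9.5% → $2.03
Bottle of whiskey $65.36: alcoholic beverages → 9.5% + 0% transit = 9.5% → $6.21
LED flashlight $30.96: everything else → 8% + 1.5% transit = 9.5% → $2.94
Sparkling wine $27.70: alcoholic beverages → 9.5% + 0% transit = 9.5% → $2.63
Rain jacket $91.71: clothing and footwear → 9.5% + 0% transit = 9.5% → $8.71
Six-pack IPA $11.42: alcoholic beverages → 9.5% + 0% transit = 9.5% → $1.08
Wool sweater $54.28: clothing and footwear → 9.5% + 0% transit = 9.5% → $5.16
Dress shirt $57.14: clothing and footwear → 9.5% + 0% transit = 9.5% → $5.43
Pair of sandals $51.83: clothing and footwear → 9.5% + 0% transit = 9.5% → $4.92
Bottle of merlot $13.81: alcoholic beverages → 9.5% + 0% transit = 9.5% → $1.31
Winter coat $275.46: clothing and footwear → 9.5% + 0% transit = 9.5% → $26.17
Bottle of gin (750 mL) $33.58: alcoholic beverages → 9.5% + 0% transit = 9.5% → $3.19
Subtotal = $734.61; tax = $69.78; total due = $804.39

$804.39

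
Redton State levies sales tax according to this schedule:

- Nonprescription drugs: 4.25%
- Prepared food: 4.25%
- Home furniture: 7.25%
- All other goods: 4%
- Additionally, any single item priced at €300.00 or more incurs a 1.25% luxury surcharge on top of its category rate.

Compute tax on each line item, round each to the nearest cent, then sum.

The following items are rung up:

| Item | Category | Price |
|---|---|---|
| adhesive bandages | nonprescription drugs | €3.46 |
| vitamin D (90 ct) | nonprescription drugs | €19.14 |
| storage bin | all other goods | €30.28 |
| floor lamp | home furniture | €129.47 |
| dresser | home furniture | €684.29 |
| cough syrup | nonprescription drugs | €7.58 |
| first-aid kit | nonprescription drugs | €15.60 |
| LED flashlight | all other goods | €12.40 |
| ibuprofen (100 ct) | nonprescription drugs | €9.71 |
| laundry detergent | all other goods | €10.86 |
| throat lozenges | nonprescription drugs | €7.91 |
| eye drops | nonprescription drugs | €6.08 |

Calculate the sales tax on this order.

€72.64

Adhesive bandages €3.46: nonprescription drugs → 4.25% → €0.15
Vitamin D (90 ct) €19.14: nonprescription drugs → 4.25% → €0.81
Storage bin €30.28: all other goods → 4% → €1.21
Floor lamp €129.47: home furniture → 7.25% → €9.39
Dresser €684.29: home furniture → 7.25% + 1.25% surcharge = 8.5% → €58.16
Cough syrup €7.58: nonprescription drugs → 4.25% → €0.32
First-aid kit €15.60: nonprescription drugs → 4.25% → €0.66
LED flashlight €12.40: all other goods → 4% → €0.50
Ibuprofen (100 ct) €9.71: nonprescription drugs → 4.25% → €0.41
Laundry detergent €10.86: all other goods → 4% → €0.43
Throat lozenges €7.91: nonprescription drugs → 4.25% → €0.34
Eye drops €6.08: nonprescription drugs → 4.25% → €0.26
Total tax = €0.15 + €0.81 + €1.21 + €9.39 + €58.16 + €0.32 + €0.66 + €0.50 + €0.41 + €0.43 + €0.34 + €0.26 = €72.64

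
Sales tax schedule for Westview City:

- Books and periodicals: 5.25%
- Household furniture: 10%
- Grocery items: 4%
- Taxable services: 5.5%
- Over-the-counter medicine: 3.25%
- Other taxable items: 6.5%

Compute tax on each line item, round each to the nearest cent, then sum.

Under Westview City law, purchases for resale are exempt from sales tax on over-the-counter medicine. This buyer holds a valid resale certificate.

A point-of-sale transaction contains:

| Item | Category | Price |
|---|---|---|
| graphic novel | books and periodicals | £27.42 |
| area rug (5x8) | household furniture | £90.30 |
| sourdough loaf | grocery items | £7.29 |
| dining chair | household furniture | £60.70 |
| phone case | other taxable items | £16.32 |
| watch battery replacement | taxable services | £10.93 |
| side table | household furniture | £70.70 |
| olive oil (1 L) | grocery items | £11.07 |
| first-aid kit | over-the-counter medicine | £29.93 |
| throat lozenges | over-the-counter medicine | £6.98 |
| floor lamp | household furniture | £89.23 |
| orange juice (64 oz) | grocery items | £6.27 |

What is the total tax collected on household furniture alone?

£31.09

Area rug (5x8) £90.30: household furniture → 10% → £9.03
Dining chair £60.70: household furniture → 10% → £6.07
Side table £70.70: household furniture → 10% → £7.07
Floor lamp £89.23: household furniture → 10% → £8.92
Tax on household furniture = £9.03 + £6.07 + £7.07 + £8.92 = £31.09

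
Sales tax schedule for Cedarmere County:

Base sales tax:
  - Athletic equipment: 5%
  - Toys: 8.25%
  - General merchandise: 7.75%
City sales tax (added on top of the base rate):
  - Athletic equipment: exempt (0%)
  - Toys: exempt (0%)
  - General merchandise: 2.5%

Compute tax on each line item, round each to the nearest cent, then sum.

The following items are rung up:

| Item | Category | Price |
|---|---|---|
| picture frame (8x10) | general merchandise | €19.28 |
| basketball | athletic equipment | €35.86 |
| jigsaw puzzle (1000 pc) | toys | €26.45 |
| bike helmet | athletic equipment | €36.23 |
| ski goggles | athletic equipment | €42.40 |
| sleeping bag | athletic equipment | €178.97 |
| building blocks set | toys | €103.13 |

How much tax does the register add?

€27.34

Picture frame (8x10) €19.28: general merchandise → 7.75% + 2.5% city = 10.25% → €1.98
Basketball €35.86: athletic equipment → 5% + 0% city = 5% → €1.79
Jigsaw puzzle (1000 pc) €26.45: toys → 8.25% + 0% city = 8.25% → €2.18
Bike helmet €36.23: athletic equipment → 5% + 0% city = 5% → €1.81
Ski goggles €42.40: athletic equipment → 5% + 0% city = 5% → €2.12
Sleeping bag €178.97: athletic equipment → 5% + 0% city = 5% → €8.95
Building blocks set €103.13: toys → 8.25% + 0% city = 8.25% → €8.51
Total tax = €1.98 + €1.79 + €2.18 + €1.81 + €2.12 + €8.95 + €8.51 = €27.34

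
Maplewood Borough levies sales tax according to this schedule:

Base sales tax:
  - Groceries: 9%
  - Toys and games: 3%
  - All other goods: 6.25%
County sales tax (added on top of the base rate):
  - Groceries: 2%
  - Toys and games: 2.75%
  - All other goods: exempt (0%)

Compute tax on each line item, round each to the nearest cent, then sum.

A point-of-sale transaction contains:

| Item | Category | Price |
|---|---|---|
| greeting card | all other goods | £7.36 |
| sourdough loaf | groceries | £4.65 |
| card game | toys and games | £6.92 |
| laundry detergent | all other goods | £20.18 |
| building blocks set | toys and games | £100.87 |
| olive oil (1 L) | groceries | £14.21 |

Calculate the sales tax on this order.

Greeting card £7.36: all other goods → 6.25% + 0% county = 6.25% → £0.46
Sourdough loaf £4.65: groceries → 9% + 2% county = 11% → £0.51
Card game £6.92: toys and games → 3% + 2.75% county = 5.75% → £0.40
Laundry detergent £20.18: all other goods → 6.25% + 0% county = 6.25% → £1.26
Building blocks set £100.87: toys and games → 3% + 2.75% county = 5.75% → £5.80
Olive oil (1 L) £14.21: groceries → 9% + 2% county = 11% → £1.56
Total tax = £0.46 + £0.51 + £0.40 + £1.26 + £5.80 + £1.56 = £9.99

£9.99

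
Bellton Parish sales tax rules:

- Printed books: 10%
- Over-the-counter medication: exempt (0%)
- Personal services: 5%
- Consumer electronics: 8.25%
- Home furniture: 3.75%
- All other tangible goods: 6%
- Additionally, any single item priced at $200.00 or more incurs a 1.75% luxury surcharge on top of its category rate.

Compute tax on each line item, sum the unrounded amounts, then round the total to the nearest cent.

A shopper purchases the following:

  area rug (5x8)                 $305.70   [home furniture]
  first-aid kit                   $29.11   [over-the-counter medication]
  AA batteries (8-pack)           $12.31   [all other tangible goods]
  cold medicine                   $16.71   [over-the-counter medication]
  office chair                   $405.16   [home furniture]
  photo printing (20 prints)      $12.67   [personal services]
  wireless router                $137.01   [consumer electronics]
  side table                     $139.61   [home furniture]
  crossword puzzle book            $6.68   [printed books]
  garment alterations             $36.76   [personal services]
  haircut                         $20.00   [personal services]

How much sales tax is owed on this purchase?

Area rug (5x8) $305.70: home furniture → 3.75% + 1.75% surcharge = 5.5% → $16.8135
First-aid kit $29.11: over-the-counter medication → 0% → $0.00
AA batteries (8-pack) $12.31: all other tangible goods → 6% → $0.7386
Cold medicine $16.71: over-the-counter medication → 0% → $0.00
Office chair $405.16: home furniture → 3.75% + 1.75% surcharge = 5.5% → $22.2838
Photo printing (20 prints) $12.67: personal services → 5% → $0.6335
Wireless router $137.01: consumer electronics → 8.25% → $11.303325
Side table $139.61: home furniture → 3.75% → $5.235375
Crossword puzzle book $6.68: printed books → 10% → $0.668
Garment alterations $36.76: personal services → 5% → $1.838
Haircut $20.00: personal services → 5% → $1.00
Unrounded tax sum = $60.5141 → $60.51

$60.51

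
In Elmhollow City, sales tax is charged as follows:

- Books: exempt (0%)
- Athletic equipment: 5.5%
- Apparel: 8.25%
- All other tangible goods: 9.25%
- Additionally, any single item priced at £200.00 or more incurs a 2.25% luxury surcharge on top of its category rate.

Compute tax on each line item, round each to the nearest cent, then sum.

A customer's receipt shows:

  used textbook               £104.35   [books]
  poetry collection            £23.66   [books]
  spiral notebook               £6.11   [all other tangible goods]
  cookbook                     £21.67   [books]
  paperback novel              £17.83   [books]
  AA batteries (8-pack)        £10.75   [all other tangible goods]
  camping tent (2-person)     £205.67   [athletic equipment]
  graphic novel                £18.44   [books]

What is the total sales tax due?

Used textbook £104.35: books → 0% → £0.00
Poetry collection £23.66: books → 0% → £0.00
Spiral notebook £6.11: all other tangible goods → 9.25% → £0.57
Cookbook £21.67: books → 0% → £0.00
Paperback novel £17.83: books → 0% → £0.00
AA batteries (8-pack) £10.75: all other tangible goods → 9.25% → £0.99
Camping tent (2-person) £205.67: athletic equipment → 5.5% + 2.25% surcharge = 7.75% → £15.94
Graphic novel £18.44: books → 0% → £0.00
Total tax = £0.57 + £0.99 + £15.94 = £17.50

£17.50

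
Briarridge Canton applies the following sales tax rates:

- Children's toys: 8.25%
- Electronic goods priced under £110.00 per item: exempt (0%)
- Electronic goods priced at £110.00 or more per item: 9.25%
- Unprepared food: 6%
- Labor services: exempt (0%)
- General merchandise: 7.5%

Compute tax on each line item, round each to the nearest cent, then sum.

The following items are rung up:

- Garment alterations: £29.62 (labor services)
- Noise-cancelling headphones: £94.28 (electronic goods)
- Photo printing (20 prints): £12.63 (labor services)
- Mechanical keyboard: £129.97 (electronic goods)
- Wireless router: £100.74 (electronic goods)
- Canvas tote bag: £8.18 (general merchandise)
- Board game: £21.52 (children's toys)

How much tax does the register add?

£14.41

Garment alterations £29.62: labor services → 0% → £0.00
Noise-cancelling headphones £94.28: electronic goods, under £110.00 → 0% → £0.00
Photo printing (20 prints) £12.63: labor services → 0% → £0.00
Mechanical keyboard £129.97: electronic goods, £110.00 or more → 9.25% → £12.02
Wireless router £100.74: electronic goods, under £110.00 → 0% → £0.00
Canvas tote bag £8.18: general merchandise → 7.5% → £0.61
Board game £21.52: children's toys → 8.25% → £1.78
Total tax = £12.02 + £0.61 + £1.78 = £14.41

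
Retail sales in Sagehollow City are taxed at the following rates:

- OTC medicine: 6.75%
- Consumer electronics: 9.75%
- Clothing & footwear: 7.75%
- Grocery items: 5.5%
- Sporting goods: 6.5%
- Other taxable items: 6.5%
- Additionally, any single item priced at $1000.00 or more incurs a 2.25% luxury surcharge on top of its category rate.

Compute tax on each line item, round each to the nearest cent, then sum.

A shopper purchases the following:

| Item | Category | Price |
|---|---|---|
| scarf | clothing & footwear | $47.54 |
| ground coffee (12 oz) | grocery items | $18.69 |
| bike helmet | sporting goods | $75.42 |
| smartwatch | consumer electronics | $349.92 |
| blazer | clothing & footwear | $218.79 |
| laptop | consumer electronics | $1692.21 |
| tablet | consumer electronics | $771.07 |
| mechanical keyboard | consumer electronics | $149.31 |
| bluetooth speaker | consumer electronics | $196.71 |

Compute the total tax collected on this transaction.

$372.68

Scarf $47.54: clothing & footwear → 7.75% → $3.68
Ground coffee (12 oz) $18.69: grocery items → 5.5% → $1.03
Bike helmet $75.42: sporting goods → 6.5% → $4.90
Smartwatch $349.92: consumer electronics → 9.75% → $34.12
Blazer $218.79: clothing & footwear → 7.75% → $16.96
Laptop $1692.21: consumer electronics → 9.75% + 2.25% surcharge = 12% → $203.07
Tablet $771.07: consumer electronics → 9.75% → $75.18
Mechanical keyboard $149.31: consumer electronics → 9.75% → $14.56
Bluetooth speaker $196.71: consumer electronics → 9.75% → $19.18
Total tax = $3.68 + $1.03 + $4.90 + $34.12 + $16.96 + $203.07 + $75.18 + $14.56 + $19.18 = $372.68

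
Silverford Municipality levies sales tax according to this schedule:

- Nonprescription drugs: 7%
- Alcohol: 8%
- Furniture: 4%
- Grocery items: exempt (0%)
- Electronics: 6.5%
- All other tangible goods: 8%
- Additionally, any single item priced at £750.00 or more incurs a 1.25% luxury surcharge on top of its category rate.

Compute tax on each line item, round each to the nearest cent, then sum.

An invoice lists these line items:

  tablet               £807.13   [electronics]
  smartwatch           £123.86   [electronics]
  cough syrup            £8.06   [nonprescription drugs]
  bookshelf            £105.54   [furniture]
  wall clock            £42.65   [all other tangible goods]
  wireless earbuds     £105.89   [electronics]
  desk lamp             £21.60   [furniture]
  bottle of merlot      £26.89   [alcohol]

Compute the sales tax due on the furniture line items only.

£5.08

Bookshelf £105.54: furniture → 4% → £4.22
Desk lamp £21.60: furniture → 4% → £0.86
Tax on furniture = £4.22 + £0.86 = £5.08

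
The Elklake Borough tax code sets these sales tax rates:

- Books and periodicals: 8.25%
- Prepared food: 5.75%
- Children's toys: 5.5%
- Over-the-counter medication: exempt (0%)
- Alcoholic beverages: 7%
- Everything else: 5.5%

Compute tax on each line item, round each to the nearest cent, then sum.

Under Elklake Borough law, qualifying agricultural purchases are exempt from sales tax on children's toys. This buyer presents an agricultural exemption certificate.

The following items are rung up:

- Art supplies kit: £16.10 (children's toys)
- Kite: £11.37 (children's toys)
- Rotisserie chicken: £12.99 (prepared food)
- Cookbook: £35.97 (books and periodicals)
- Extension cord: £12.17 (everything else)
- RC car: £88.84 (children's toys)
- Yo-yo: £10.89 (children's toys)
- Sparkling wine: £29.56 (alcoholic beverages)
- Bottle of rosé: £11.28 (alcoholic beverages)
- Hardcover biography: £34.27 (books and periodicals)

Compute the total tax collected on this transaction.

£10.08

Art supplies kit £16.10: children's toys, buyer-exempt → 0% → £0.00
Kite £11.37: children's toys, buyer-exempt → 0% → £0.00
Rotisserie chicken £12.99: prepared food → 5.75% → £0.75
Cookbook £35.97: books and periodicals → 8.25% → £2.97
Extension cord £12.17: everything else → 5.5% → £0.67
RC car £88.84: children's toys, buyer-exempt → 0% → £0.00
Yo-yo £10.89: children's toys, buyer-exempt → 0% → £0.00
Sparkling wine £29.56: alcoholic beverages → 7% → £2.07
Bottle of rosé £11.28: alcoholic beverages → 7% → £0.79
Hardcover biography £34.27: books and periodicals → 8.25% → £2.83
Total tax = £0.75 + £2.97 + £0.67 + £2.07 + £0.79 + £2.83 = £10.08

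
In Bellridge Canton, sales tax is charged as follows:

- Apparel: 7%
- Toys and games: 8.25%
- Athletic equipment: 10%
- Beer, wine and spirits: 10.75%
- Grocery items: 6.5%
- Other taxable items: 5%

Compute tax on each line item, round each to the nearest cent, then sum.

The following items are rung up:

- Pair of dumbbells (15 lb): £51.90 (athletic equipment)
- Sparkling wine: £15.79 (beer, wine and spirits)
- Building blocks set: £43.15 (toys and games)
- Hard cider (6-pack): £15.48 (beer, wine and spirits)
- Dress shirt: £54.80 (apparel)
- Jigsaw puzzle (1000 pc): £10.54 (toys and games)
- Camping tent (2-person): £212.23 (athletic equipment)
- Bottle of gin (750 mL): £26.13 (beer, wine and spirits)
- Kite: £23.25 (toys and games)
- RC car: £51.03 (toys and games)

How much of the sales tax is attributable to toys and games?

Building blocks set £43.15: toys and games → 8.25% → £3.56
Jigsaw puzzle (1000 pc) £10.54: toys and games → 8.25% → £0.87
Kite £23.25: toys and games → 8.25% → £1.92
RC car £51.03: toys and games → 8.25% → £4.21
Tax on toys and games = £3.56 + £0.87 + £1.92 + £4.21 = £10.56

£10.56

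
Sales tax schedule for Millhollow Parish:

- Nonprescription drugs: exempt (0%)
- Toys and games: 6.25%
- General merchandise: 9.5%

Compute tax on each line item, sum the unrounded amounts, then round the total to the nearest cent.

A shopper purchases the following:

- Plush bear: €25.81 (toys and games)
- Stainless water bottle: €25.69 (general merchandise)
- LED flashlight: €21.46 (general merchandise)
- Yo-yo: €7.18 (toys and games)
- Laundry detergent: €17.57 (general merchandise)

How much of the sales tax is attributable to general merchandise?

€6.15

Stainless water bottle €25.69: general merchandise → 9.5% → €2.44055
LED flashlight €21.46: general merchandise → 9.5% → €2.0387
Laundry detergent €17.57: general merchandise → 9.5% → €1.66915
Tax on general merchandise: unrounded sum = €6.1484 → €6.15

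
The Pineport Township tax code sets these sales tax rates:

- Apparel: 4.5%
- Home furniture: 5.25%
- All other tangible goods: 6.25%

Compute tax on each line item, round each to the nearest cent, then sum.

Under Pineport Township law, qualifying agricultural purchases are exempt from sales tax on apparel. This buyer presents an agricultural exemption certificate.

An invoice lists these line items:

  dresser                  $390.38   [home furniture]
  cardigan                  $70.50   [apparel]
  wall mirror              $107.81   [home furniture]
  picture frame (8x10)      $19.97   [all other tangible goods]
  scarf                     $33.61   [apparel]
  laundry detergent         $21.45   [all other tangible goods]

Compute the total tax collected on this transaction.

$28.74

Dresser $390.38: home furniture → 5.25% → $20.49
Cardigan $70.50: apparel, buyer-exempt → 0% → $0.00
Wall mirror $107.81: home furniture → 5.25% → $5.66
Picture frame (8x10) $19.97: all other tangible goods → 6.25% → $1.25
Scarf $33.61: apparel, buyer-exempt → 0% → $0.00
Laundry detergent $21.45: all other tangible goods → 6.25% → $1.34
Total tax = $20.49 + $5.66 + $1.25 + $1.34 = $28.74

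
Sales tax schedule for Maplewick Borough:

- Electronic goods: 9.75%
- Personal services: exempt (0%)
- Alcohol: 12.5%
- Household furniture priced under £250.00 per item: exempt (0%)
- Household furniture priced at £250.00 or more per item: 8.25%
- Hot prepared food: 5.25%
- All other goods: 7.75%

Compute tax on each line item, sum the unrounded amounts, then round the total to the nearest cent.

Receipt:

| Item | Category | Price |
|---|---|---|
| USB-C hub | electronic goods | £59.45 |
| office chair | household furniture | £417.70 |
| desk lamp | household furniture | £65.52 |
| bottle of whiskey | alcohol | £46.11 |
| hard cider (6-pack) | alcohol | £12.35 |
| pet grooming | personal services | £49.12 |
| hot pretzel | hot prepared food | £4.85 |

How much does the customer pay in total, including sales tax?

USB-C hub £59.45: electronic goods → 9.75% → £5.796375
Office chair £417.70: household furniture, £250.00 or more → 8.25% → £34.46025
Desk lamp £65.52: household furniture, under £250.00 → 0% → £0.00
Bottle of whiskey £46.11: alcohol → 12.5% → £5.76375
Hard cider (6-pack) £12.35: alcohol → 12.5% → £1.54375
Pet grooming £49.12: personal services → 0% → £0.00
Hot pretzel £4.85: hot prepared food → 5.25% → £0.254625
Subtotal = £655.10; unrounded tax = £47.81875 → £47.82; total due = £702.92

£702.92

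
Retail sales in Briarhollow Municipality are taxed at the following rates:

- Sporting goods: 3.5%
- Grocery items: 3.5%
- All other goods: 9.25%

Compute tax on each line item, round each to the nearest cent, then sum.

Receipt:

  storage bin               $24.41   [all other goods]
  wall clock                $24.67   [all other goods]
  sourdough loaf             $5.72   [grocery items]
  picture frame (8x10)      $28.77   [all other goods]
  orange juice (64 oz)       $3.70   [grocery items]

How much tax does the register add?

Storage bin $24.41: all other goods → 9.25% → $2.26
Wall clock $24.67: all other goods → 9.25% → $2.28
Sourdough loaf $5.72: grocery items → 3.5% → $0.20
Picture frame (8x10) $28.77: all other goods → 9.25% → $2.66
Orange juice (64 oz) $3.70: grocery items → 3.5% → $0.13
Total tax = $2.26 + $2.28 + $0.20 + $2.66 + $0.13 = $7.53

$7.53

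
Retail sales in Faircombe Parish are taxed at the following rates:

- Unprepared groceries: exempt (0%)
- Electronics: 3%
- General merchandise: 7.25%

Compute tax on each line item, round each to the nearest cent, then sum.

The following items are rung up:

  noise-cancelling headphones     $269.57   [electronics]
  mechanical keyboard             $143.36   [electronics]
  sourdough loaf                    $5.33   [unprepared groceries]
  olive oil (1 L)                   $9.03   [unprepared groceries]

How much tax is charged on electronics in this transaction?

Noise-cancelling headphones $269.57: electronics → 3% → $8.09
Mechanical keyboard $143.36: electronics → 3% → $4.30
Tax on electronics = $8.09 + $4.30 = $12.39

$12.39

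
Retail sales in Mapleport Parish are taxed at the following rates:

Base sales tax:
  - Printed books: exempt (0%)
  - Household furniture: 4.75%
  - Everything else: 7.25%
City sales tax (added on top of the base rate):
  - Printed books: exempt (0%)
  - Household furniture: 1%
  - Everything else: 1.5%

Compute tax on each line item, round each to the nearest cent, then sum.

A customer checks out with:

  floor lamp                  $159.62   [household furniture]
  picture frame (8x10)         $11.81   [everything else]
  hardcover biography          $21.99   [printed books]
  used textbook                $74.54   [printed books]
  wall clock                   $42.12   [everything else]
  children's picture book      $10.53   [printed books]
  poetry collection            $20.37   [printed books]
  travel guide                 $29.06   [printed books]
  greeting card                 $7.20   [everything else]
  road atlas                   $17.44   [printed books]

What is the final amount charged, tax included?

$409.21

Floor lamp $159.62: household furniture → 4.75% + 1% city = 5.75% → $9.18
Picture frame (8x10) $11.81: everything else → 7.25% + 1.5% city = 8.75% → $1.03
Hardcover biography $21.99: printed books → 0% + 0% city = 0% → $0.00
Used textbook $74.54: printed books → 0% + 0% city = 0% → $0.00
Wall clock $42.12: everything else → 7.25% + 1.5% city = 8.75% → $3.69
Children's picture book $10.53: printed books → 0% + 0% city = 0% → $0.00
Poetry collection $20.37: printed books → 0% + 0% city = 0% → $0.00
Travel guide $29.06: printed books → 0% + 0% city = 0% → $0.00
Greeting card $7.20: everything else → 7.25% + 1.5% city = 8.75% → $0.63
Road atlas $17.44: printed books → 0% + 0% city = 0% → $0.00
Subtotal = $394.68; tax = $14.53; total due = $409.21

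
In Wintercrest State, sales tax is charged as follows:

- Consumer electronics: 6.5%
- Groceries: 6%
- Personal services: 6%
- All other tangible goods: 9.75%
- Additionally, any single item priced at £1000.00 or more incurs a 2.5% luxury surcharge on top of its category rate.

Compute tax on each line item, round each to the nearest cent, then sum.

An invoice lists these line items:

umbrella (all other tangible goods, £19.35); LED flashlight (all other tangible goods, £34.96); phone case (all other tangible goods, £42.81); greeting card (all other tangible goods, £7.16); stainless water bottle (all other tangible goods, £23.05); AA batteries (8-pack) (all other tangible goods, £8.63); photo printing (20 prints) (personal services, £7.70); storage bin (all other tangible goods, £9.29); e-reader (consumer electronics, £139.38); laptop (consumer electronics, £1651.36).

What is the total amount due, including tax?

Umbrella £19.35: all other tangible goods → 9.75% → £1.89
LED flashlight £34.96: all other tangible goods → 9.75% → £3.41
Phone case £42.81: all other tangible goods → 9.75% → £4.17
Greeting card £7.16: all other tangible goods → 9.75% → £0.70
Stainless water bottle £23.05: all other tangible goods → 9.75% → £2.25
AA batteries (8-pack) £8.63: all other tangible goods → 9.75% → £0.84
Photo printing (20 prints) £7.70: personal services → 6% → £0.46
Storage bin £9.29: all other tangible goods → 9.75% → £0.91
E-reader £139.38: consumer electronics → 6.5% → £9.06
Laptop £1651.36: consumer electronics → 6.5% + 2.5% surcharge = 9% → £148.62
Subtotal = £1943.69; tax = £172.31; total due = £2116.00

£2116.00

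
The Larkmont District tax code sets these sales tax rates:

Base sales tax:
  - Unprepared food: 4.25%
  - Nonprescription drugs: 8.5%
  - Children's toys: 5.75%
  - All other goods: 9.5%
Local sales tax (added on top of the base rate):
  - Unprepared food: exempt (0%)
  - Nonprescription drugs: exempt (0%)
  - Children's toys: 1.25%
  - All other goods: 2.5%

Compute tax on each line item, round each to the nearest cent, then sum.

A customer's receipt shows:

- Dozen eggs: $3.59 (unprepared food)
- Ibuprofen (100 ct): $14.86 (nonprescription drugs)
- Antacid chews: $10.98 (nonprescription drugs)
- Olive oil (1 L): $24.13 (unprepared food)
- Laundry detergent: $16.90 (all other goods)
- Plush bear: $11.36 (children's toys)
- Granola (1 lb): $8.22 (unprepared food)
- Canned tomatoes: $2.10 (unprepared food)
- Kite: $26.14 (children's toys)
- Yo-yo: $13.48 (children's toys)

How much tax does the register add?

$9.41

Dozen eggs $3.59: unprepared food → 4.25% + 0% local = 4.25% → $0.15
Ibuprofen (100 ct) $14.86: nonprescription drugs → 8.5% + 0% local = 8.5% → $1.26
Antacid chews $10.98: nonprescription drugs → 8.5% + 0% local = 8.5% → $0.93
Olive oil (1 L) $24.13: unprepared food → 4.25% + 0% local = 4.25% → $1.03
Laundry detergent $16.90: all other goods → 9.5% + 2.5% local = 12% → $2.03
Plush bear $11.36: children's toys → 5.75% + 1.25% local = 7% → $0.80
Granola (1 lb) $8.22: unprepared food → 4.25% + 0% local = 4.25% → $0.35
Canned tomatoes $2.10: unprepared food → 4.25% + 0% local = 4.25% → $0.09
Kite $26.14: children's toys → 5.75% + 1.25% local = 7% → $1.83
Yo-yo $13.48: children's toys → 5.75% + 1.25% local = 7% → $0.94
Total tax = $0.15 + $1.26 + $0.93 + $1.03 + $2.03 + $0.80 + $0.35 + $0.09 + $1.83 + $0.94 = $9.41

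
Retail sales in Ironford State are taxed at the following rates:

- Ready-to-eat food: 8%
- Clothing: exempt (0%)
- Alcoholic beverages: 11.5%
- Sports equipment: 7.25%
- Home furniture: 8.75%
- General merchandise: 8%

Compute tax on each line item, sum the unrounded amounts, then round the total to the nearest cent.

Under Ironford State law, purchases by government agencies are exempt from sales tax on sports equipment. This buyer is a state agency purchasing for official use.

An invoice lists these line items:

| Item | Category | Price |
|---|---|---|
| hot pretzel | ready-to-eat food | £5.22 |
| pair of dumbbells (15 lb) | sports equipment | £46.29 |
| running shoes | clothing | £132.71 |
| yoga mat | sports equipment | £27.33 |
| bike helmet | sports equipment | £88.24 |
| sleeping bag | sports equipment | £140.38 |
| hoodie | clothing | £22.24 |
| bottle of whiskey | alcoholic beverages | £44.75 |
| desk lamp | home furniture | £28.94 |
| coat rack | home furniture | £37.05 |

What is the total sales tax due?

£11.34

Hot pretzel £5.22: ready-to-eat food → 8% → £0.4176
Pair of dumbbells (15 lb) £46.29: sports equipment, buyer-exempt → 0% → £0.00
Running shoes £132.71: clothing → 0% → £0.00
Yoga mat £27.33: sports equipment, buyer-exempt → 0% → £0.00
Bike helmet £88.24: sports equipment, buyer-exempt → 0% → £0.00
Sleeping bag £140.38: sports equipment, buyer-exempt → 0% → £0.00
Hoodie £22.24: clothing → 0% → £0.00
Bottle of whiskey £44.75: alcoholic beverages → 11.5% → £5.14625
Desk lamp £28.94: home furniture → 8.75% → £2.53225
Coat rack £37.05: home furniture → 8.75% → £3.241875
Unrounded tax sum = £11.337975 → £11.34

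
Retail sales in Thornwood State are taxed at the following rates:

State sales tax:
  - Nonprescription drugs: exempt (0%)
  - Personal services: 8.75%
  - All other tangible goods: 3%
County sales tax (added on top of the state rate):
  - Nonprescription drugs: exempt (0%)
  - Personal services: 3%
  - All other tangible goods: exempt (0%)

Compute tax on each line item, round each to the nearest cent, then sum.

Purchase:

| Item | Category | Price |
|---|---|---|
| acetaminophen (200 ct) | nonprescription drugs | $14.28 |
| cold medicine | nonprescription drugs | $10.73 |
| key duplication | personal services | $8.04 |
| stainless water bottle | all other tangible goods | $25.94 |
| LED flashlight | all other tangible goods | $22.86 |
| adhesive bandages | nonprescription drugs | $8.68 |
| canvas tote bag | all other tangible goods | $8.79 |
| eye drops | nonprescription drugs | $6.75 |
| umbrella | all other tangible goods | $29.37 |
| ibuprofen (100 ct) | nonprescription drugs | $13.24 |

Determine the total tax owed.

$3.55

Acetaminophen (200 ct) $14.28: nonprescription drugs → 0% + 0% county = 0% → $0.00
Cold medicine $10.73: nonprescription drugs → 0% + 0% county = 0% → $0.00
Key duplication $8.04: personal services → 8.75% + 3% county = 11.75% → $0.94
Stainless water bottle $25.94: all other tangible goods → 3% + 0% county = 3% → $0.78
LED flashlight $22.86: all other tangible goods → 3% + 0% county = 3% → $0.69
Adhesive bandages $8.68: nonprescription drugs → 0% + 0% county = 0% → $0.00
Canvas tote bag $8.79: all other tangible goods → 3% + 0% county = 3% → $0.26
Eye drops $6.75: nonprescription drugs → 0% + 0% county = 0% → $0.00
Umbrella $29.37: all other tangible goods → 3% + 0% county = 3% → $0.88
Ibuprofen (100 ct) $13.24: nonprescription drugs → 0% + 0% county = 0% → $0.00
Total tax = $0.94 + $0.78 + $0.69 + $0.26 + $0.88 = $3.55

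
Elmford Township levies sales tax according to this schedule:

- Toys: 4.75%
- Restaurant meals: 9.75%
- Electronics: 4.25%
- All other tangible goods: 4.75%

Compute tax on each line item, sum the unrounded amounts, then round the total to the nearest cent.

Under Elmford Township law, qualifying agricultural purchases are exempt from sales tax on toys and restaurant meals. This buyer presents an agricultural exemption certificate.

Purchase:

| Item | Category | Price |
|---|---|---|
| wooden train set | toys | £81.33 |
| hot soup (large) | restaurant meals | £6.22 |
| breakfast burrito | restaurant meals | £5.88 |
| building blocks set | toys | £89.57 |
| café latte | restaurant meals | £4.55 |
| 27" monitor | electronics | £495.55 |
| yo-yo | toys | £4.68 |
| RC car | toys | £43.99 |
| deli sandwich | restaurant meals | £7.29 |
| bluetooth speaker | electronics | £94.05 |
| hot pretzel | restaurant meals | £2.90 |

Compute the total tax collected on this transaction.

£25.06

Wooden train set £81.33: toys, buyer-exempt → 0% → £0.00
Hot soup (large) £6.22: restaurant meals, buyer-exempt → 0% → £0.00
Breakfast burrito £5.88: restaurant meals, buyer-exempt → 0% → £0.00
Building blocks set £89.57: toys, buyer-exempt → 0% → £0.00
Café latte £4.55: restaurant meals, buyer-exempt → 0% → £0.00
27" monitor £495.55: electronics → 4.25% → £21.060875
Yo-yo £4.68: toys, buyer-exempt → 0% → £0.00
RC car £43.99: toys, buyer-exempt → 0% → £0.00
Deli sandwich £7.29: restaurant meals, buyer-exempt → 0% → £0.00
Bluetooth speaker £94.05: electronics → 4.25% → £3.997125
Hot pretzel £2.90: restaurant meals, buyer-exempt → 0% → £0.00
Unrounded tax sum = £25.058 → £25.06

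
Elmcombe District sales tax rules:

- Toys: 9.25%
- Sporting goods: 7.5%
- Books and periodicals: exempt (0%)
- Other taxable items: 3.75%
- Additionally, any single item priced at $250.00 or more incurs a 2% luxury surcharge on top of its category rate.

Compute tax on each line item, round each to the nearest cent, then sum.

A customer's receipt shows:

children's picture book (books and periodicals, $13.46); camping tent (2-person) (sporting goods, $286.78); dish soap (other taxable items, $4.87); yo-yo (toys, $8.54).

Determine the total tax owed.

$28.21

Children's picture book $13.46: books and periodicals → 0% → $0.00
Camping tent (2-person) $286.78: sporting goods → 7.5% + 2% surcharge = 9.5% → $27.24
Dish soap $4.87: other taxable items → 3.75% → $0.18
Yo-yo $8.54: toys → 9.25% → $0.79
Total tax = $27.24 + $0.18 + $0.79 = $28.21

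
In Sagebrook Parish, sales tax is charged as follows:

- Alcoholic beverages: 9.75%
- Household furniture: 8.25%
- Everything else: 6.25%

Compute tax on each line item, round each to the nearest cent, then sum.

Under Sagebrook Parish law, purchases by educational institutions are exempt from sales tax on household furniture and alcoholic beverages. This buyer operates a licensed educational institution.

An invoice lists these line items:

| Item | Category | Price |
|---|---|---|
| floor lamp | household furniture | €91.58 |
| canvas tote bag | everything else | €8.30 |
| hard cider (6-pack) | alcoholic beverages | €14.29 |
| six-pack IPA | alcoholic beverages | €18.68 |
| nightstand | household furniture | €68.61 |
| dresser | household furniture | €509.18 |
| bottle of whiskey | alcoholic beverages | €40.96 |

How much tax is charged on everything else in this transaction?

Canvas tote bag €8.30: everything else → 6.25% → €0.52
Tax on everything else = €0.52

€0.52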